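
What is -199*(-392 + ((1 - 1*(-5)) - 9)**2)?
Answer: 76217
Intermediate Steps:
-199*(-392 + ((1 - 1*(-5)) - 9)**2) = -199*(-392 + ((1 + 5) - 9)**2) = -199*(-392 + (6 - 9)**2) = -199*(-392 + (-3)**2) = -199*(-392 + 9) = -199*(-383) = 76217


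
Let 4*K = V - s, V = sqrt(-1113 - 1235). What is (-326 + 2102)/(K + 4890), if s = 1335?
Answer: 129470400/332152973 - 14208*I*sqrt(587)/332152973 ≈ 0.38979 - 0.0010364*I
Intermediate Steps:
V = 2*I*sqrt(587) (V = sqrt(-2348) = 2*I*sqrt(587) ≈ 48.456*I)
K = -1335/4 + I*sqrt(587)/2 (K = (2*I*sqrt(587) - 1*1335)/4 = (2*I*sqrt(587) - 1335)/4 = (-1335 + 2*I*sqrt(587))/4 = -1335/4 + I*sqrt(587)/2 ≈ -333.75 + 12.114*I)
(-326 + 2102)/(K + 4890) = (-326 + 2102)/((-1335/4 + I*sqrt(587)/2) + 4890) = 1776/(18225/4 + I*sqrt(587)/2)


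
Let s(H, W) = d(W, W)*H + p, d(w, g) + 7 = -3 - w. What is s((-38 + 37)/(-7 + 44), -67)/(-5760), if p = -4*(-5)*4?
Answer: -2903/213120 ≈ -0.013621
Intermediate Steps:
p = 80 (p = 20*4 = 80)
d(w, g) = -10 - w (d(w, g) = -7 + (-3 - w) = -10 - w)
s(H, W) = 80 + H*(-10 - W) (s(H, W) = (-10 - W)*H + 80 = H*(-10 - W) + 80 = 80 + H*(-10 - W))
s((-38 + 37)/(-7 + 44), -67)/(-5760) = (80 - (-38 + 37)/(-7 + 44)*(10 - 67))/(-5760) = (80 - 1*(-1/37)*(-57))*(-1/5760) = (80 - 57/37)*(-1/5760) = (2903/37)*(-1/5760) = -2903/213120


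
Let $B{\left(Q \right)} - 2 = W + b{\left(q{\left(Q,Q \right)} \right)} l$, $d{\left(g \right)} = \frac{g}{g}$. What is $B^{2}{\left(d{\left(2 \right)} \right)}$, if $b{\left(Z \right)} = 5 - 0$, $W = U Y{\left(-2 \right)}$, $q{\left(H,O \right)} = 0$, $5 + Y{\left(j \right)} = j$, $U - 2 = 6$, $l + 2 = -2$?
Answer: $5476$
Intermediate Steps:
$l = -4$ ($l = -2 - 2 = -4$)
$U = 8$ ($U = 2 + 6 = 8$)
$d{\left(g \right)} = 1$
$Y{\left(j \right)} = -5 + j$
$W = -56$ ($W = 8 \left(-5 - 2\right) = 8 \left(-7\right) = -56$)
$b{\left(Z \right)} = 5$ ($b{\left(Z \right)} = 5 + 0 = 5$)
$B{\left(Q \right)} = -74$ ($B{\left(Q \right)} = 2 + \left(-56 + 5 \left(-4\right)\right) = 2 - 76 = -74$)
$B^{2}{\left(d{\left(2 \right)} \right)} = \left(-74\right)^{2} = 5476$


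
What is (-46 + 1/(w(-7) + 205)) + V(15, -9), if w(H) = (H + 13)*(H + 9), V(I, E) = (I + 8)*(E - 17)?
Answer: -139747/217 ≈ -644.00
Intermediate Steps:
V(I, E) = (-17 + E)*(8 + I) (V(I, E) = (8 + I)*(-17 + E) = (-17 + E)*(8 + I))
w(H) = (9 + H)*(13 + H) (w(H) = (13 + H)*(9 + H) = (9 + H)*(13 + H))
(-46 + 1/(w(-7) + 205)) + V(15, -9) = (-46 + 1/((117 + (-7)² + 22*(-7)) + 205)) + (-136 - 17*15 + 8*(-9) - 9*15) = (-46 + 1/((117 + 49 - 154) + 205)) + (-136 - 255 - 72 - 135) = (-46 + 1/(12 + 205)) - 598 = (-46 + 1/217) - 598 = -9981/217 - 598 = -139747/217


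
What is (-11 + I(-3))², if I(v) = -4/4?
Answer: 144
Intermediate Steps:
I(v) = -1 (I(v) = -4*¼ = -1)
(-11 + I(-3))² = (-11 - 1)² = (-12)² = 144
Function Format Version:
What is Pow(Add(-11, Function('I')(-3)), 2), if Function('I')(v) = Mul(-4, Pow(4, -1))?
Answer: 144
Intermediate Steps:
Function('I')(v) = -1 (Function('I')(v) = Mul(-4, Rational(1, 4)) = -1)
Pow(Add(-11, Function('I')(-3)), 2) = Pow(Add(-11, -1), 2) = Pow(-12, 2) = 144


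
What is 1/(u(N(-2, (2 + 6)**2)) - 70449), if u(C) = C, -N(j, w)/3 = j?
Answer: -1/70443 ≈ -1.4196e-5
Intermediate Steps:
N(j, w) = -3*j
1/(u(N(-2, (2 + 6)**2)) - 70449) = 1/(-3*(-2) - 70449) = 1/(6 - 70449) = 1/(-70443) = -1/70443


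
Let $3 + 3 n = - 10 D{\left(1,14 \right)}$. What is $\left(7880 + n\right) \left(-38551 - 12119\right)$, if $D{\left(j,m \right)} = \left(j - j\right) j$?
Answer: $-399228930$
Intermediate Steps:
$D{\left(j,m \right)} = 0$ ($D{\left(j,m \right)} = 0 j = 0$)
$n = -1$ ($n = -1 + \frac{\left(-10\right) 0}{3} = -1 + \frac{1}{3} \cdot 0 = -1 + 0 = -1$)
$\left(7880 + n\right) \left(-38551 - 12119\right) = \left(7880 - 1\right) \left(-38551 - 12119\right) = 7879 \left(-50670\right) = -399228930$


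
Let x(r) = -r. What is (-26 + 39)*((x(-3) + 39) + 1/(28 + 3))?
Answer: 16939/31 ≈ 546.42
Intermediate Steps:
(-26 + 39)*((x(-3) + 39) + 1/(28 + 3)) = (-26 + 39)*((-1*(-3) + 39) + 1/(28 + 3)) = 13*((3 + 39) + 1/31) = 13*(42 + 1/31) = 13*(1303/31) = 16939/31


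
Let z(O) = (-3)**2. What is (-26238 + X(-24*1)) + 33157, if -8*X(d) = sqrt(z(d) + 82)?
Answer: 6919 - sqrt(91)/8 ≈ 6917.8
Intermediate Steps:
z(O) = 9
X(d) = -sqrt(91)/8 (X(d) = -sqrt(9 + 82)/8 = -sqrt(91)/8)
(-26238 + X(-24*1)) + 33157 = (-26238 - sqrt(91)/8) + 33157 = 6919 - sqrt(91)/8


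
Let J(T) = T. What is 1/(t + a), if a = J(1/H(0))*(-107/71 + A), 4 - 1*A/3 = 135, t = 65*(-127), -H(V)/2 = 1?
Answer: -71/572100 ≈ -0.00012410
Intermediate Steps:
H(V) = -2 (H(V) = -2*1 = -2)
t = -8255
A = -393 (A = 12 - 3*135 = 12 - 405 = -393)
a = 14005/71 (a = (-107/71 - 393)/(-2) = -(-107*1/71 - 393)/2 = -(-107/71 - 393)/2 = -1/2*(-28010/71) = 14005/71 ≈ 197.25)
1/(t + a) = 1/(-8255 + 14005/71) = 1/(-572100/71) = -71/572100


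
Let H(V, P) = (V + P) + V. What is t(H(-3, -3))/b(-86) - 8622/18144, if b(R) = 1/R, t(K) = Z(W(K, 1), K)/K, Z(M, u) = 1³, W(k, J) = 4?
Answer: 1017/112 ≈ 9.0804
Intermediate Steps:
Z(M, u) = 1
H(V, P) = P + 2*V (H(V, P) = (P + V) + V = P + 2*V)
t(K) = 1/K
t(H(-3, -3))/b(-86) - 8622/18144 = 1/((-3 + 2*(-3))*(1/(-86))) - 8622/18144 = 1/((-3 - 6)*(-1/86)) - 8622*1/18144 = -86/(-9) - 479/1008 = -⅑*(-86) - 479/1008 = 86/9 - 479/1008 = 1017/112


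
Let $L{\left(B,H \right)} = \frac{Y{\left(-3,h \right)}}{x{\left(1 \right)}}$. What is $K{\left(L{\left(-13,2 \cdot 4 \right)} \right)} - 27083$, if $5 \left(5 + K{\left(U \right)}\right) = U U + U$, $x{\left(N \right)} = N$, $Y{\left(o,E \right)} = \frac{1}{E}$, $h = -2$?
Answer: $- \frac{541761}{20} \approx -27088.0$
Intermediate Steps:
$L{\left(B,H \right)} = - \frac{1}{2}$ ($L{\left(B,H \right)} = \frac{1}{\left(-2\right) 1} = \left(- \frac{1}{2}\right) 1 = - \frac{1}{2}$)
$K{\left(U \right)} = -5 + \frac{U}{5} + \frac{U^{2}}{5}$ ($K{\left(U \right)} = -5 + \frac{U U + U}{5} = -5 + \frac{U^{2} + U}{5} = -5 + \frac{U + U^{2}}{5} = -5 + \left(\frac{U}{5} + \frac{U^{2}}{5}\right) = -5 + \frac{U}{5} + \frac{U^{2}}{5}$)
$K{\left(L{\left(-13,2 \cdot 4 \right)} \right)} - 27083 = \left(-5 + \frac{1}{5} \left(- \frac{1}{2}\right) + \frac{\left(- \frac{1}{2}\right)^{2}}{5}\right) - 27083 = \left(-5 - \frac{1}{10} + \frac{1}{5} \cdot \frac{1}{4}\right) - 27083 = \left(-5 - \frac{1}{10} + \frac{1}{20}\right) - 27083 = - \frac{101}{20} - 27083 = - \frac{541761}{20}$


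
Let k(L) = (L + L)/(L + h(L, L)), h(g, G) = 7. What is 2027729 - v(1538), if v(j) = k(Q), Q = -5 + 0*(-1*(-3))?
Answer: 2027734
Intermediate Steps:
Q = -5 (Q = -5 + 0*3 = -5 + 0 = -5)
k(L) = 2*L/(7 + L) (k(L) = (L + L)/(L + 7) = (2*L)/(7 + L) = 2*L/(7 + L))
v(j) = -5 (v(j) = 2*(-5)/(7 - 5) = 2*(-5)/2 = 2*(-5)*(1/2) = -5)
2027729 - v(1538) = 2027729 - 1*(-5) = 2027729 + 5 = 2027734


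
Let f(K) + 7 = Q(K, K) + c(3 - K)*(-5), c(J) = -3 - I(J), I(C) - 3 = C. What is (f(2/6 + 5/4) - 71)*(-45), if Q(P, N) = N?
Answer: 1770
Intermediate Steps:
I(C) = 3 + C
c(J) = -6 - J (c(J) = -3 - (3 + J) = -3 + (-3 - J) = -6 - J)
f(K) = 38 - 4*K (f(K) = -7 + (K + (-6 - (3 - K))*(-5)) = -7 + (K + (-6 + (-3 + K))*(-5)) = -7 + (K + (-9 + K)*(-5)) = -7 + (K + (45 - 5*K)) = -7 + (45 - 4*K) = 38 - 4*K)
(f(2/6 + 5/4) - 71)*(-45) = ((38 - 4*(2/6 + 5/4)) - 71)*(-45) = ((38 - 4*(2*(1/6) + 5*(1/4))) - 71)*(-45) = ((38 - 4*(1/3 + 5/4)) - 71)*(-45) = ((38 - 4*19/12) - 71)*(-45) = ((38 - 19/3) - 71)*(-45) = (95/3 - 71)*(-45) = -118/3*(-45) = 1770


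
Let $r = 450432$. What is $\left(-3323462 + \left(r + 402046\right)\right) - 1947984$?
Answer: $-4418968$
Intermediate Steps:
$\left(-3323462 + \left(r + 402046\right)\right) - 1947984 = \left(-3323462 + \left(450432 + 402046\right)\right) - 1947984 = \left(-3323462 + 852478\right) - 1947984 = -2470984 - 1947984 = -4418968$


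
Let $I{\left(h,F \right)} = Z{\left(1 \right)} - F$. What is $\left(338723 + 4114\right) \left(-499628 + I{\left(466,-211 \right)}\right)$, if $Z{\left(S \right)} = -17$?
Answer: $-171224454258$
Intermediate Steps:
$I{\left(h,F \right)} = -17 - F$
$\left(338723 + 4114\right) \left(-499628 + I{\left(466,-211 \right)}\right) = \left(338723 + 4114\right) \left(-499628 - -194\right) = 342837 \left(-499628 + \left(-17 + 211\right)\right) = 342837 \left(-499628 + 194\right) = 342837 \left(-499434\right) = -171224454258$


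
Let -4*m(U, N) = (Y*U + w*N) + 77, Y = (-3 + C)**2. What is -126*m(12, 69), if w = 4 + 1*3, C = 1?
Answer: 19152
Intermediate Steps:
Y = 4 (Y = (-3 + 1)**2 = (-2)**2 = 4)
w = 7 (w = 4 + 3 = 7)
m(U, N) = -77/4 - U - 7*N/4 (m(U, N) = -((4*U + 7*N) + 77)/4 = -(77 + 4*U + 7*N)/4 = -77/4 - U - 7*N/4)
-126*m(12, 69) = -126*(-77/4 - 1*12 - 7/4*69) = -126*(-77/4 - 12 - 483/4) = -126*(-152) = 19152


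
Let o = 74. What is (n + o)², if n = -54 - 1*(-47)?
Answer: 4489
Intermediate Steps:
n = -7 (n = -54 + 47 = -7)
(n + o)² = (-7 + 74)² = 67² = 4489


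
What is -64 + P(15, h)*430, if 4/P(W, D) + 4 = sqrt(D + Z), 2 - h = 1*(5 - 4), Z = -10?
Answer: -1696/5 - 1032*I/5 ≈ -339.2 - 206.4*I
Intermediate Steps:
h = 1 (h = 2 - (5 - 4) = 2 - 1 = 1)
P(W, D) = 4/(-4 + sqrt(-10 + D)) (P(W, D) = 4/(-4 + sqrt(D - 10)) = 4/(-4 + sqrt(-10 + D)))
-64 + P(15, h)*430 = -64 + (4/(-4 + sqrt(-10 + 1)))*430 = -64 + (4/(-4 + sqrt(-9)))*430 = -64 + (4/(-4 + 3*I))*430 = -64 + (4*((-4 - 3*I)/25))*430 = -64 + (4*(-4 - 3*I)/25)*430 = -64 + 344*(-4 - 3*I)/5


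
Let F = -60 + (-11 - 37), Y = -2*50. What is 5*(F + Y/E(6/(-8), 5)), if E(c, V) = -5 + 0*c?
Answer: -440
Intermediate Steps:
E(c, V) = -5 (E(c, V) = -5 + 0 = -5)
Y = -100
F = -108 (F = -60 - 48 = -108)
5*(F + Y/E(6/(-8), 5)) = 5*(-108 - 100/(-5)) = 5*(-108 - 100*(-1/5)) = 5*(-108 + 20) = 5*(-88) = -440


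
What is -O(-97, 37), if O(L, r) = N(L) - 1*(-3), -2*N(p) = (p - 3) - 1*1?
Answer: -107/2 ≈ -53.500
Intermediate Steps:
N(p) = 2 - p/2 (N(p) = -((p - 3) - 1*1)/2 = -((-3 + p) - 1)/2 = -(-4 + p)/2 = 2 - p/2)
O(L, r) = 5 - L/2 (O(L, r) = (2 - L/2) - 1*(-3) = (2 - L/2) + 3 = 5 - L/2)
-O(-97, 37) = -(5 - 1/2*(-97)) = -(5 + 97/2) = -1*107/2 = -107/2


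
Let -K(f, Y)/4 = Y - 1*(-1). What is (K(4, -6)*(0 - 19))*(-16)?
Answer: 6080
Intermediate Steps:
K(f, Y) = -4 - 4*Y (K(f, Y) = -4*(Y - 1*(-1)) = -4*(Y + 1) = -4*(1 + Y) = -4 - 4*Y)
(K(4, -6)*(0 - 19))*(-16) = ((-4 - 4*(-6))*(0 - 19))*(-16) = ((-4 + 24)*(-19))*(-16) = (20*(-19))*(-16) = -380*(-16) = 6080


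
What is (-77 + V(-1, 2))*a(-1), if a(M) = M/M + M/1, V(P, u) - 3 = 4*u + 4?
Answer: 0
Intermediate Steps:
V(P, u) = 7 + 4*u (V(P, u) = 3 + (4*u + 4) = 3 + (4 + 4*u) = 7 + 4*u)
a(M) = 1 + M (a(M) = 1 + M*1 = 1 + M)
(-77 + V(-1, 2))*a(-1) = (-77 + (7 + 4*2))*(1 - 1) = (-77 + (7 + 8))*0 = (-77 + 15)*0 = -62*0 = 0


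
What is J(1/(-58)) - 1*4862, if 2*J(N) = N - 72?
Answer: -568169/116 ≈ -4898.0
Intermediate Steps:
J(N) = -36 + N/2 (J(N) = (N - 72)/2 = (-72 + N)/2 = -36 + N/2)
J(1/(-58)) - 1*4862 = (-36 + (1/2)/(-58)) - 1*4862 = (-36 + (1/2)*(-1/58)) - 4862 = (-36 - 1/116) - 4862 = -4177/116 - 4862 = -568169/116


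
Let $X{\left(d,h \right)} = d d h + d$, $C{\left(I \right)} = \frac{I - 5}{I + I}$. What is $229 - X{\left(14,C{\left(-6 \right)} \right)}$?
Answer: $\frac{106}{3} \approx 35.333$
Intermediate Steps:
$C{\left(I \right)} = \frac{-5 + I}{2 I}$
$X{\left(d,h \right)} = d + h d^{2}$ ($X{\left(d,h \right)} = d^{2} h + d = h d^{2} + d = d + h d^{2}$)
$229 - X{\left(14,C{\left(-6 \right)} \right)} = 229 - 14 \left(1 + 14 \frac{-5 - 6}{2 \left(-6\right)}\right) = 229 - 14 \left(1 + 14 \cdot \frac{1}{2} \left(- \frac{1}{6}\right) \left(-11\right)\right) = 229 - 14 \left(1 + 14 \cdot \frac{11}{12}\right) = 229 - 14 \left(1 + \frac{77}{6}\right) = 229 - 14 \cdot \frac{83}{6} = 229 - \frac{581}{3} = \frac{106}{3}$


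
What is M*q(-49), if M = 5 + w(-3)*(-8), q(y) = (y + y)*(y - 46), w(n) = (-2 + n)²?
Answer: -1815450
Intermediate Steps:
q(y) = 2*y*(-46 + y) (q(y) = (2*y)*(-46 + y) = 2*y*(-46 + y))
M = -195 (M = 5 + (-2 - 3)²*(-8) = 5 + (-5)²*(-8) = 5 + 25*(-8) = 5 - 200 = -195)
M*q(-49) = -390*(-49)*(-46 - 49) = -390*(-49)*(-95) = -195*9310 = -1815450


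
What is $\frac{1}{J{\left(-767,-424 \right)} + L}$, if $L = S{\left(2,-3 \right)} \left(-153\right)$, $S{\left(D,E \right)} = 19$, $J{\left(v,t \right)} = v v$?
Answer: $\frac{1}{585382} \approx 1.7083 \cdot 10^{-6}$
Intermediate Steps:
$J{\left(v,t \right)} = v^{2}$
$L = -2907$ ($L = 19 \left(-153\right) = -2907$)
$\frac{1}{J{\left(-767,-424 \right)} + L} = \frac{1}{\left(-767\right)^{2} - 2907} = \frac{1}{588289 - 2907} = \frac{1}{585382}$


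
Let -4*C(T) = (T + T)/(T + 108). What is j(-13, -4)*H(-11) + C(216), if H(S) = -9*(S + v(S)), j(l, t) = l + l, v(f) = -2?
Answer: -9127/3 ≈ -3042.3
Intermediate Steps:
j(l, t) = 2*l
H(S) = 18 - 9*S (H(S) = -9*(S - 2) = -9*(-2 + S) = 18 - 9*S)
C(T) = -T/(2*(108 + T)) (C(T) = -(T + T)/(4*(T + 108)) = -2*T/(4*(108 + T)) = -T/(2*(108 + T)))
j(-13, -4)*H(-11) + C(216) = (2*(-13))*(18 - 9*(-11)) - 1*216/(216 + 2*216) = -26*(18 + 99) - 1*216/(216 + 432) = -26*117 - 1*216/648 = -3042 - 1*216*1/648 = -3042 - 1/3 = -9127/3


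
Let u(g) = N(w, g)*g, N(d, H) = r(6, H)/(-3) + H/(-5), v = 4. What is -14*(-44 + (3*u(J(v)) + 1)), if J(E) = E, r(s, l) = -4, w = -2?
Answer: 2562/5 ≈ 512.40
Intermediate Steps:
N(d, H) = 4/3 - H/5 (N(d, H) = -4/(-3) + H/(-5) = -4*(-⅓) + H*(-⅕) = 4/3 - H/5)
u(g) = g*(4/3 - g/5) (u(g) = (4/3 - g/5)*g = g*(4/3 - g/5))
-14*(-44 + (3*u(J(v)) + 1)) = -14*(-44 + (3*((1/15)*4*(20 - 3*4)) + 1)) = -14*(-44 + (3*((1/15)*4*(20 - 12)) + 1)) = -14*(-44 + (3*((1/15)*4*8) + 1)) = -14*(-44 + (3*(32/15) + 1)) = -14*(-44 + (32/5 + 1)) = -14*(-44 + 37/5) = -14*(-183/5) = 2562/5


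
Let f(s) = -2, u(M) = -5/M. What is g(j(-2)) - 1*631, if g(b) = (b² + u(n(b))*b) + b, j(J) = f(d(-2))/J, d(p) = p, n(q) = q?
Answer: -634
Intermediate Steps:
j(J) = -2/J
g(b) = -5 + b + b² (g(b) = (b² + (-5/b)*b) + b = (b² - 5) + b = (-5 + b²) + b = -5 + b + b²)
g(j(-2)) - 1*631 = (-5 + (-2/(-2))*(1 - 2/(-2))) - 1*631 = (-5 + (-2*(-½))*(1 - 2*(-½))) - 631 = (-5 + 1*(1 + 1)) - 631 = (-5 + 1*2) - 631 = (-5 + 2) - 631 = -3 - 631 = -634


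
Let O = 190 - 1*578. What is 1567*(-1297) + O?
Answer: -2032787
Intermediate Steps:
O = -388 (O = 190 - 578 = -388)
1567*(-1297) + O = 1567*(-1297) - 388 = -2032399 - 388 = -2032787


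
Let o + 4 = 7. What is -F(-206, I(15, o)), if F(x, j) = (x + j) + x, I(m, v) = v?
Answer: 409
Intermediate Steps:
o = 3 (o = -4 + 7 = 3)
F(x, j) = j + 2*x (F(x, j) = (j + x) + x = j + 2*x)
-F(-206, I(15, o)) = -(3 + 2*(-206)) = -(3 - 412) = -1*(-409) = 409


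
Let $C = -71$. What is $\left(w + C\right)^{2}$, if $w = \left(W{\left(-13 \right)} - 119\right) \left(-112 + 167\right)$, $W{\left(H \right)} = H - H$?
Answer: $43771456$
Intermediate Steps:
$W{\left(H \right)} = 0$
$w = -6545$ ($w = \left(0 - 119\right) \left(-112 + 167\right) = \left(-119\right) 55 = -6545$)
$\left(w + C\right)^{2} = \left(-6545 - 71\right)^{2} = \left(-6616\right)^{2} = 43771456$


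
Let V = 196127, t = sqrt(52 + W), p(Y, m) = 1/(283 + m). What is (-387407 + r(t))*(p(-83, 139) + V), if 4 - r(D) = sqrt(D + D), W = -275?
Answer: -32063639799785/422 - 82765595*223**(1/4)*(1 + I)/422 ≈ -7.5981e+10 - 7.579e+5*I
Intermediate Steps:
t = I*sqrt(223) (t = sqrt(52 - 275) = sqrt(-223) = I*sqrt(223) ≈ 14.933*I)
r(D) = 4 - sqrt(2)*sqrt(D) (r(D) = 4 - sqrt(D + D) = 4 - sqrt(2*D) = 4 - sqrt(2)*sqrt(D))
(-387407 + r(t))*(p(-83, 139) + V) = (-387407 + (4 - sqrt(2)*sqrt(I*sqrt(223))))*(1/(283 + 139) + 196127) = (-387407 + (4 - sqrt(2)*223**(1/4)*sqrt(I)))*(1/422 + 196127) = (-387403 - sqrt(2)*223**(1/4)*sqrt(I))*(82765595/422) = -32063639799785/422 - 82765595*sqrt(2)*223**(1/4)*sqrt(I)/422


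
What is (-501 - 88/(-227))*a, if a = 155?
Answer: -17614045/227 ≈ -77595.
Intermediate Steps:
(-501 - 88/(-227))*a = (-501 - 88/(-227))*155 = (-501 - 88*(-1/227))*155 = (-501 + 88/227)*155 = -113639/227*155 = -17614045/227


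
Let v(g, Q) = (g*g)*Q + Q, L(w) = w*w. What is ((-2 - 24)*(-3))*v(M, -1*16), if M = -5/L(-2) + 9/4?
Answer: -2496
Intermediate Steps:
L(w) = w²
M = 1 (M = -5/((-2)²) + 9/4 = -5/4 + 9*(¼) = -5*¼ + 9/4 = -5/4 + 9/4 = 1)
v(g, Q) = Q + Q*g² (v(g, Q) = g²*Q + Q = Q*g² + Q = Q + Q*g²)
((-2 - 24)*(-3))*v(M, -1*16) = ((-2 - 24)*(-3))*((-1*16)*(1 + 1²)) = (-26*(-3))*(-16*(1 + 1)) = 78*(-16*2) = 78*(-32) = -2496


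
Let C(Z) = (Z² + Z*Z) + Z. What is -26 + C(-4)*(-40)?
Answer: -1146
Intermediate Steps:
C(Z) = Z + 2*Z² (C(Z) = (Z² + Z²) + Z = 2*Z² + Z = Z + 2*Z²)
-26 + C(-4)*(-40) = -26 - 4*(1 + 2*(-4))*(-40) = -26 - 4*(1 - 8)*(-40) = -26 - 4*(-7)*(-40) = -26 + 28*(-40) = -26 - 1120 = -1146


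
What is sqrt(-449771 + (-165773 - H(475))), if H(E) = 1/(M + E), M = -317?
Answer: 3*I*sqrt(1707382286)/158 ≈ 784.57*I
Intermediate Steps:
H(E) = 1/(-317 + E)
sqrt(-449771 + (-165773 - H(475))) = sqrt(-449771 + (-165773 - 1/(-317 + 475))) = sqrt(-449771 + (-165773 - 1/158)) = sqrt(-449771 - 26192135/158) = sqrt(-97255953/158) = 3*I*sqrt(1707382286)/158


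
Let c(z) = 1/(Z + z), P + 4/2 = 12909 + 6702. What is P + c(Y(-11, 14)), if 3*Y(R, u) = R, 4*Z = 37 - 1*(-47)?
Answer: 1019671/52 ≈ 19609.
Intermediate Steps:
Z = 21 (Z = (37 - 1*(-47))/4 = (37 + 47)/4 = (¼)*84 = 21)
Y(R, u) = R/3
P = 19609 (P = -2 + (12909 + 6702) = -2 + 19611 = 19609)
c(z) = 1/(21 + z)
P + c(Y(-11, 14)) = 19609 + 1/(21 + (⅓)*(-11)) = 19609 + 1/(21 - 11/3) = 19609 + 1/(52/3) = 19609 + 3/52 = 1019671/52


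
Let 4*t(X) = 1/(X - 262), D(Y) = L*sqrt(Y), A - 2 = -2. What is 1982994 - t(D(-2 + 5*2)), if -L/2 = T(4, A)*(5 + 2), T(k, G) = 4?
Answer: 172742573459/87112 - 7*sqrt(2)/10889 ≈ 1.9830e+6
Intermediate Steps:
A = 0 (A = 2 - 2 = 0)
L = -56 (L = -8*(5 + 2) = -8*7 = -2*28 = -56)
D(Y) = -56*sqrt(Y)
t(X) = 1/(4*(-262 + X)) (t(X) = 1/(4*(X - 262)) = 1/(4*(-262 + X)))
1982994 - t(D(-2 + 5*2)) = 1982994 - 1/(4*(-262 - 56*sqrt(-2 + 5*2))) = 1982994 - 1/(4*(-262 - 56*sqrt(-2 + 10))) = 1982994 - 1/(4*(-262 - 112*sqrt(2)))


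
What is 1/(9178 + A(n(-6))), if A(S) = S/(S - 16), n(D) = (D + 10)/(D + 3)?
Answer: 13/119315 ≈ 0.00010896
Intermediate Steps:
n(D) = (10 + D)/(3 + D)
A(S) = S/(-16 + S)
1/(9178 + A(n(-6))) = 1/(9178 + ((10 - 6)/(3 - 6))/(-16 + (10 - 6)/(3 - 6))) = 1/(9178 + (4/(-3))/(-16 + 4/(-3))) = 1/(9178 + (-⅓*4)/(-16 - ⅓*4)) = 1/(9178 - 4/(3*(-16 - 4/3))) = 1/(9178 - 4/(3*(-52/3))) = 1/(9178 - 4/3*(-3/52)) = 1/(9178 + 1/13) = 1/(119315/13) = 13/119315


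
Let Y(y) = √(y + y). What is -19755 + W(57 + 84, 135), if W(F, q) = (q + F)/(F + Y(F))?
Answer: -2745669/139 - 92*√282/6533 ≈ -19753.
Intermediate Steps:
Y(y) = √2*√y (Y(y) = √(2*y) = √2*√y)
W(F, q) = (F + q)/(F + √2*√F) (W(F, q) = (q + F)/(F + √2*√F) = (F + q)/(F + √2*√F))
-19755 + W(57 + 84, 135) = -19755 + ((57 + 84) + 135)/((57 + 84) + √2*√(57 + 84)) = -19755 + (141 + 135)/(141 + √2*√141) = -19755 + 276/(141 + √282)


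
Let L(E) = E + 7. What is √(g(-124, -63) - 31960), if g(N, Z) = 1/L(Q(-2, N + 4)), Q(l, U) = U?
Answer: I*√408097353/113 ≈ 178.77*I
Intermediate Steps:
L(E) = 7 + E
g(N, Z) = 1/(11 + N) (g(N, Z) = 1/(7 + (N + 4)) = 1/(7 + (4 + N)) = 1/(11 + N))
√(g(-124, -63) - 31960) = √(1/(11 - 124) - 31960) = √(1/(-113) - 31960) = √(-1/113 - 31960) = √(-3611481/113) = I*√408097353/113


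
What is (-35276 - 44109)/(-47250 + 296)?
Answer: 79385/46954 ≈ 1.6907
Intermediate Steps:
(-35276 - 44109)/(-47250 + 296) = -79385/(-46954) = -79385*(-1/46954) = 79385/46954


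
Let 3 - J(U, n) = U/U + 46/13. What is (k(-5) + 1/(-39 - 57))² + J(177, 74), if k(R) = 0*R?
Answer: -184307/119808 ≈ -1.5384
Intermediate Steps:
J(U, n) = -20/13 (J(U, n) = 3 - (U/U + 46/13) = 3 - (1 + 46*(1/13)) = 3 - (1 + 46/13) = 3 - 1*59/13 = 3 - 59/13 = -20/13)
k(R) = 0
(k(-5) + 1/(-39 - 57))² + J(177, 74) = (0 + 1/(-39 - 57))² - 20/13 = (0 + 1/(-96))² - 20/13 = (0 - 1/96)² - 20/13 = (-1/96)² - 20/13 = 1/9216 - 20/13 = -184307/119808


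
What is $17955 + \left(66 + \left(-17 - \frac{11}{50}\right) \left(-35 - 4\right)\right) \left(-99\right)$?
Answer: $- \frac{2753271}{50} \approx -55065.0$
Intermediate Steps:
$17955 + \left(66 + \left(-17 - \frac{11}{50}\right) \left(-35 - 4\right)\right) \left(-99\right) = 17955 + \left(66 + \left(-17 - \frac{11}{50}\right) \left(-39\right)\right) \left(-99\right) = 17955 + \left(66 - - \frac{33579}{50}\right) \left(-99\right) = 17955 + \left(66 + \frac{33579}{50}\right) \left(-99\right) = 17955 + \frac{36879}{50} \left(-99\right) = 17955 - \frac{3651021}{50} = - \frac{2753271}{50}$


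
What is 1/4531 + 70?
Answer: 317171/4531 ≈ 70.000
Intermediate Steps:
1/4531 + 70 = 317171/4531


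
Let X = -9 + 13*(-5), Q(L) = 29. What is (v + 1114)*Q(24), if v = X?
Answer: 30160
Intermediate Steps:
X = -74 (X = -9 - 65 = -74)
v = -74
(v + 1114)*Q(24) = (-74 + 1114)*29 = 1040*29 = 30160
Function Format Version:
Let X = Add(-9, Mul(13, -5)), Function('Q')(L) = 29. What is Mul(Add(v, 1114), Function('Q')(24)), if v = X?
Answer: 30160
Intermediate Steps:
X = -74 (X = Add(-9, -65) = -74)
v = -74
Mul(Add(v, 1114), Function('Q')(24)) = Mul(Add(-74, 1114), 29) = Mul(1040, 29) = 30160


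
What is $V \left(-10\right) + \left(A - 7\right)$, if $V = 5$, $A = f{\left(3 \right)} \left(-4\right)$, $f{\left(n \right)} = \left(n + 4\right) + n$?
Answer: $-97$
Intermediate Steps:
$f{\left(n \right)} = 4 + 2 n$ ($f{\left(n \right)} = \left(4 + n\right) + n = 4 + 2 n$)
$A = -40$ ($A = \left(4 + 2 \cdot 3\right) \left(-4\right) = \left(4 + 6\right) \left(-4\right) = 10 \left(-4\right) = -40$)
$V \left(-10\right) + \left(A - 7\right) = 5 \left(-10\right) - 47 = -50 - 47 = -97$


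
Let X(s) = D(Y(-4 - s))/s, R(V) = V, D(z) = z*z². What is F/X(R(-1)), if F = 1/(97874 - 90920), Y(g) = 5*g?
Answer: 1/23469750 ≈ 4.2608e-8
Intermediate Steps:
D(z) = z³
X(s) = (-20 - 5*s)³/s (X(s) = (5*(-4 - s))³/s = (-20 - 5*s)³/s)
F = 1/6954 ≈ 0.00014380
F/X(R(-1)) = 1/(6954*((-125*(4 - 1)³/(-1)))) = 1/(6954*((-125*(-1)*3³))) = 1/(6954*((-125*(-1)*27))) = (1/6954)/3375 = (1/6954)*(1/3375) = 1/23469750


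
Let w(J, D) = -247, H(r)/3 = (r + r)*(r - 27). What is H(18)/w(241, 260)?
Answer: 972/247 ≈ 3.9352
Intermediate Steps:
H(r) = 6*r*(-27 + r) (H(r) = 3*((r + r)*(r - 27)) = 3*((2*r)*(-27 + r)) = 3*(2*r*(-27 + r)) = 6*r*(-27 + r))
H(18)/w(241, 260) = (6*18*(-27 + 18))/(-247) = (6*18*(-9))*(-1/247) = -972*(-1/247) = 972/247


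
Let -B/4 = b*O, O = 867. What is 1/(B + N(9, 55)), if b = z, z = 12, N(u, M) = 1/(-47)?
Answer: -47/1955953 ≈ -2.4029e-5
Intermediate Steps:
N(u, M) = -1/47
b = 12
B = -41616 (B = -48*867 = -4*10404 = -41616)
1/(B + N(9, 55)) = 1/(-41616 - 1/47) = 1/(-1955953/47) = -47/1955953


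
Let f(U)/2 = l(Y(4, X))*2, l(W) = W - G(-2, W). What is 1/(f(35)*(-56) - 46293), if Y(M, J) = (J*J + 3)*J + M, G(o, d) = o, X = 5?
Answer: -1/78997 ≈ -1.2659e-5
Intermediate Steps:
Y(M, J) = M + J*(3 + J²) (Y(M, J) = (J² + 3)*J + M = (3 + J²)*J + M = J*(3 + J²) + M = M + J*(3 + J²))
l(W) = 2 + W (l(W) = W - 1*(-2) = W + 2 = 2 + W)
f(U) = 584 (f(U) = 2*((2 + (4 + 5³ + 3*5))*2) = 2*((2 + (4 + 125 + 15))*2) = 2*((2 + 144)*2) = 2*(146*2) = 2*292 = 584)
1/(f(35)*(-56) - 46293) = 1/(584*(-56) - 46293) = 1/(-32704 - 46293) = 1/(-78997) = -1/78997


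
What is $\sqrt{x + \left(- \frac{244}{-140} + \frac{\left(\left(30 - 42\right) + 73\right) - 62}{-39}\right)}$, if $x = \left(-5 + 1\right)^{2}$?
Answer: $\frac{\sqrt{33106710}}{1365} \approx 4.2153$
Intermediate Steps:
$x = 16$ ($x = \left(-4\right)^{2} = 16$)
$\sqrt{x + \left(- \frac{244}{-140} + \frac{\left(\left(30 - 42\right) + 73\right) - 62}{-39}\right)} = \sqrt{16 + \left(- \frac{244}{-140} + \frac{\left(\left(30 - 42\right) + 73\right) - 62}{-39}\right)} = \sqrt{16 + \left(\left(-244\right) \left(- \frac{1}{140}\right) + \left(\left(\left(30 - 42\right) + 73\right) - 62\right) \left(- \frac{1}{39}\right)\right)} = \sqrt{16 + \left(\frac{61}{35} + \left(\left(-12 + 73\right) - 62\right) \left(- \frac{1}{39}\right)\right)} = \sqrt{16 + \left(\frac{61}{35} + \left(61 - 62\right) \left(- \frac{1}{39}\right)\right)} = \sqrt{16 + \left(\frac{61}{35} - - \frac{1}{39}\right)} = \sqrt{16 + \left(\frac{61}{35} + \frac{1}{39}\right)} = \sqrt{16 + \frac{2414}{1365}} = \sqrt{\frac{24254}{1365}} = \frac{\sqrt{33106710}}{1365}$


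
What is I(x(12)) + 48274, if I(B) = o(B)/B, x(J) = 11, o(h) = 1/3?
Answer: 1593043/33 ≈ 48274.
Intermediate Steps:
o(h) = ⅓
I(B) = 1/(3*B)
I(x(12)) + 48274 = (⅓)/11 + 48274 = (⅓)*(1/11) + 48274 = 1/33 + 48274 = 1593043/33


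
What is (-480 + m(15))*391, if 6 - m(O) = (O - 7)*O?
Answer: -232254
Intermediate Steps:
m(O) = 6 - O*(-7 + O) (m(O) = 6 - (O - 7)*O = 6 - (-7 + O)*O = 6 - O*(-7 + O))
(-480 + m(15))*391 = (-480 + (6 - 1*15² + 7*15))*391 = (-480 + (6 - 1*225 + 105))*391 = (-480 + (6 - 225 + 105))*391 = (-480 - 114)*391 = -594*391 = -232254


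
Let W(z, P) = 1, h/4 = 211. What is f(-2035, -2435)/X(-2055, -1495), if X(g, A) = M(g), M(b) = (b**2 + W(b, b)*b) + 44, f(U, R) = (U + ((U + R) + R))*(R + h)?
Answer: 7111770/2110507 ≈ 3.3697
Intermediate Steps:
h = 844 (h = 4*211 = 844)
f(U, R) = (844 + R)*(2*R + 2*U) (f(U, R) = (U + ((U + R) + R))*(R + 844) = (U + ((R + U) + R))*(844 + R) = (U + (U + 2*R))*(844 + R) = (2*R + 2*U)*(844 + R) = (844 + R)*(2*R + 2*U))
M(b) = 44 + b + b**2 (M(b) = (b**2 + 1*b) + 44 = (b**2 + b) + 44 = (b + b**2) + 44 = 44 + b + b**2)
X(g, A) = 44 + g + g**2
f(-2035, -2435)/X(-2055, -1495) = (2*(-2435)**2 + 1688*(-2435) + 1688*(-2035) + 2*(-2435)*(-2035))/(44 - 2055 + (-2055)**2) = (2*5929225 - 4110280 - 3435080 + 9910450)/(44 - 2055 + 4223025) = (11858450 - 4110280 - 3435080 + 9910450)/4221014 = 14223540*(1/4221014) = 7111770/2110507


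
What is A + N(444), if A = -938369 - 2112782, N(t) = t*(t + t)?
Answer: -2656879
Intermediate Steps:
N(t) = 2*t² (N(t) = t*(2*t) = 2*t²)
A = -3051151
A + N(444) = -3051151 + 2*444² = -3051151 + 2*197136 = -3051151 + 394272 = -2656879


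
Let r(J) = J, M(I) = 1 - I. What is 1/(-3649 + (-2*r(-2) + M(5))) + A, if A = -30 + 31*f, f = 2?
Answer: 116767/3649 ≈ 32.000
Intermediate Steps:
A = 32 (A = -30 + 31*2 = -30 + 62 = 32)
1/(-3649 + (-2*r(-2) + M(5))) + A = 1/(-3649 + (-2*(-2) + (1 - 1*5))) + 32 = 1/(-3649 + (4 + (1 - 5))) + 32 = 1/(-3649 + (4 - 4)) + 32 = 1/(-3649 + 0) + 32 = 1/(-3649) + 32 = -1/3649 + 32 = 116767/3649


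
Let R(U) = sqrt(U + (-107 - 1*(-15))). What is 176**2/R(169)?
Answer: 2816*sqrt(77)/7 ≈ 3530.0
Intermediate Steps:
R(U) = sqrt(-92 + U) (R(U) = sqrt(U + (-107 + 15)) = sqrt(U - 92) = sqrt(-92 + U))
176**2/R(169) = 176**2/(sqrt(-92 + 169)) = 30976/(sqrt(77)) = 30976*(sqrt(77)/77) = 2816*sqrt(77)/7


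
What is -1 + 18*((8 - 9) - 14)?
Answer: -271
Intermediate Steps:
-1 + 18*((8 - 9) - 14) = -1 + 18*(-1 - 14) = -1 + 18*(-15) = -1 - 270 = -271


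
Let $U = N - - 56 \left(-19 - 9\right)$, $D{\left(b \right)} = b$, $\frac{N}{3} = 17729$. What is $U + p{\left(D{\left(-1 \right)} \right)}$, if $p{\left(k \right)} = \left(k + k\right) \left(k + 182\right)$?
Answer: $51257$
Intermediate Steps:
$N = 53187$ ($N = 3 \cdot 17729 = 53187$)
$U = 51619$ ($U = 53187 - - 56 \left(-19 - 9\right) = 53187 - \left(-56\right) \left(-28\right) = 53187 - 1568 = 51619$)
$p{\left(k \right)} = 2 k \left(182 + k\right)$
$U + p{\left(D{\left(-1 \right)} \right)} = 51619 + 2 \left(-1\right) \left(182 - 1\right) = 51619 + 2 \left(-1\right) 181 = 51619 - 362 = 51257$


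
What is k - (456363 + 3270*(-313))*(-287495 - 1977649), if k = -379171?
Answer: -1284670003339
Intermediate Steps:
k - (456363 + 3270*(-313))*(-287495 - 1977649) = -379171 - (456363 + 3270*(-313))*(-287495 - 1977649) = -379171 - (456363 - 1023510)*(-2265144) = -379171 - (-567147)*(-2265144) = -379171 - 1*1284669624168 = -379171 - 1284669624168 = -1284670003339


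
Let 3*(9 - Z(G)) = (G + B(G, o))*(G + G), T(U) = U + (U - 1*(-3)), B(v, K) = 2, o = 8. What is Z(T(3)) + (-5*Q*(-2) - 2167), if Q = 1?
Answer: -2214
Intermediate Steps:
T(U) = 3 + 2*U (T(U) = U + (U + 3) = U + (3 + U) = 3 + 2*U)
Z(G) = 9 - 2*G*(2 + G)/3 (Z(G) = 9 - (G + 2)*(G + G)/3 = 9 - (2 + G)*2*G/3 = 9 - 2*G*(2 + G)/3)
Z(T(3)) + (-5*Q*(-2) - 2167) = (9 - 4*(3 + 2*3)/3 - 2*(3 + 2*3)²/3) + (-5*1*(-2) - 2167) = (9 - 4*(3 + 6)/3 - 2*(3 + 6)²/3) + (-5*(-2) - 2167) = (9 - 4/3*9 - ⅔*9²) + (10 - 2167) = (9 - 12 - ⅔*81) - 2157 = (9 - 12 - 54) - 2157 = -57 - 2157 = -2214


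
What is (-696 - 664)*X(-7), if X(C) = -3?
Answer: 4080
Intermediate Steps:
(-696 - 664)*X(-7) = (-696 - 664)*(-3) = -1360*(-3) = 4080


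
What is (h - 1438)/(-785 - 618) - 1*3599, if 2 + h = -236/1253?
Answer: -6325089885/1757959 ≈ -3598.0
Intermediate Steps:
h = -2742/1253 (h = -2 - 236/1253 = -2742/1253 ≈ -2.1883)
(h - 1438)/(-785 - 618) - 1*3599 = (-2742/1253 - 1438)/(-785 - 618) - 1*3599 = -1804556/1253/(-1403) - 3599 = -1804556/1253*(-1/1403) - 3599 = 1804556/1757959 - 3599 = -6325089885/1757959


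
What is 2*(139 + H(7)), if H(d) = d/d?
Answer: 280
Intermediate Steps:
H(d) = 1
2*(139 + H(7)) = 2*(139 + 1) = 2*140 = 280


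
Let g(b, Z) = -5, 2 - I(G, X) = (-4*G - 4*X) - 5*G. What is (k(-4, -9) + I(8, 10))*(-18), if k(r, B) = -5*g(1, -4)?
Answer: -2502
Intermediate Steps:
I(G, X) = 2 + 4*X + 9*G (I(G, X) = 2 - ((-4*G - 4*X) - 5*G) = 2 - (-9*G - 4*X) = 2 + (4*X + 9*G) = 2 + 4*X + 9*G)
k(r, B) = 25 (k(r, B) = -5*(-5) = 25)
(k(-4, -9) + I(8, 10))*(-18) = (25 + (2 + 4*10 + 9*8))*(-18) = (25 + (2 + 40 + 72))*(-18) = (25 + 114)*(-18) = 139*(-18) = -2502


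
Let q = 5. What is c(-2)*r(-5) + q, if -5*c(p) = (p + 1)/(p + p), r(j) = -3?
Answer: 103/20 ≈ 5.1500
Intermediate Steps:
c(p) = -(1 + p)/(10*p) (c(p) = -(p + 1)/(5*(p + p)) = -(1 + p)/(5*(2*p)) = -(1 + p)*1/(2*p)/5 = -(1 + p)/(10*p))
c(-2)*r(-5) + q = ((⅒)*(-1 - 1*(-2))/(-2))*(-3) + 5 = ((⅒)*(-½)*(-1 + 2))*(-3) + 5 = ((⅒)*(-½)*1)*(-3) + 5 = -1/20*(-3) + 5 = 3/20 + 5 = 103/20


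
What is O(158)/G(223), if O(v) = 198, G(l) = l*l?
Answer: 198/49729 ≈ 0.0039816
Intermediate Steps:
G(l) = l²
O(158)/G(223) = 198/(223²) = 198/49729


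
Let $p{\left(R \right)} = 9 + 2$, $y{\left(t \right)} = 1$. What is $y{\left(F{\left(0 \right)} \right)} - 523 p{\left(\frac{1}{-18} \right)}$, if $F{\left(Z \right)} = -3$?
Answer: $-5752$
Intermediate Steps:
$p{\left(R \right)} = 11$
$y{\left(F{\left(0 \right)} \right)} - 523 p{\left(\frac{1}{-18} \right)} = 1 - 5753 = -5752$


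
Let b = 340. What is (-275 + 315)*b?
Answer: 13600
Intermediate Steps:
(-275 + 315)*b = (-275 + 315)*340 = 40*340 = 13600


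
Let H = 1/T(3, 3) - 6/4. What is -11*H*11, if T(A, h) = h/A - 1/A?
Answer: 0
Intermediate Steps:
T(A, h) = -1/A + h/A
H = 0 (H = 1/((-1 + 3)/3) - 6/4 = 1/((1/3)*2) - 6*1/4 = 1/(2/3) - 3/2 = 1*(3/2) - 3/2 = 3/2 - 3/2 = 0)
-11*H*11 = -11*0*11 = 0*11 = 0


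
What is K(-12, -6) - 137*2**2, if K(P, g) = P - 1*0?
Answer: -560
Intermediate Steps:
K(P, g) = P (K(P, g) = P + 0 = P)
K(-12, -6) - 137*2**2 = -12 - 137*2**2 = -12 - 137*4 = -12 - 548 = -560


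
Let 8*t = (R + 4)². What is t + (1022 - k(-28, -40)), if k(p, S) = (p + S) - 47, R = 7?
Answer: 9217/8 ≈ 1152.1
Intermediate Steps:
k(p, S) = -47 + S + p (k(p, S) = (S + p) - 47 = -47 + S + p)
t = 121/8 (t = (7 + 4)²/8 = (⅛)*11² = (⅛)*121 = 121/8 ≈ 15.125)
t + (1022 - k(-28, -40)) = 121/8 + (1022 - (-47 - 40 - 28)) = 121/8 + (1022 - 1*(-115)) = 121/8 + (1022 + 115) = 121/8 + 1137 = 9217/8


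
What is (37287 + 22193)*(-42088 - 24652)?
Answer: -3969695200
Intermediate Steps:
(37287 + 22193)*(-42088 - 24652) = 59480*(-66740) = -3969695200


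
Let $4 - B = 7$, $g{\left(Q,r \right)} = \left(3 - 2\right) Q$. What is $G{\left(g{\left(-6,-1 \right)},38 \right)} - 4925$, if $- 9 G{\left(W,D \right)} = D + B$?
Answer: $- \frac{44360}{9} \approx -4928.9$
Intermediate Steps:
$g{\left(Q,r \right)} = Q$ ($g{\left(Q,r \right)} = 1 Q = Q$)
$B = -3$ ($B = 4 - 7 = -3$)
$G{\left(W,D \right)} = \frac{1}{3} - \frac{D}{9}$ ($G{\left(W,D \right)} = - \frac{D - 3}{9} = - \frac{-3 + D}{9} = \frac{1}{3} - \frac{D}{9}$)
$G{\left(g{\left(-6,-1 \right)},38 \right)} - 4925 = \left(\frac{1}{3} - \frac{38}{9}\right) - 4925 = - \frac{35}{9} - 4925 = - \frac{44360}{9}$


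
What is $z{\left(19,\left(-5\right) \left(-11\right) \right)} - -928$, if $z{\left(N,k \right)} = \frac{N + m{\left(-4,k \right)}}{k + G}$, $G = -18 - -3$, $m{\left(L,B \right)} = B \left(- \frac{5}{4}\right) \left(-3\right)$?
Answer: $\frac{149381}{160} \approx 933.63$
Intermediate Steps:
$m{\left(L,B \right)} = \frac{15 B}{4}$ ($m{\left(L,B \right)} = B \left(\left(-5\right) \frac{1}{4}\right) \left(-3\right) = B \left(- \frac{5}{4}\right) \left(-3\right) = - \frac{5 B}{4} \left(-3\right) = \frac{15 B}{4}$)
$G = -15$ ($G = -18 + 3 = -15$)
$z{\left(N,k \right)} = \frac{N + \frac{15 k}{4}}{-15 + k}$ ($z{\left(N,k \right)} = \frac{N + \frac{15 k}{4}}{k - 15} = \frac{N + \frac{15 k}{4}}{-15 + k}$)
$z{\left(19,\left(-5\right) \left(-11\right) \right)} - -928 = \frac{19 + \frac{15 \left(\left(-5\right) \left(-11\right)\right)}{4}}{-15 - -55} - -928 = \frac{19 + \frac{15}{4} \cdot 55}{-15 + 55} + 928 = \frac{19 + \frac{825}{4}}{40} + 928 = \frac{1}{40} \cdot \frac{901}{4} + 928 = \frac{901}{160} + 928 = \frac{149381}{160}$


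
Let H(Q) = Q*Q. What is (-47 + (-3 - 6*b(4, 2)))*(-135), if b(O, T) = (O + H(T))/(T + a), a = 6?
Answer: 7560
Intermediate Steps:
H(Q) = Q²
b(O, T) = (O + T²)/(6 + T) (b(O, T) = (O + T²)/(T + 6) = (O + T²)/(6 + T))
(-47 + (-3 - 6*b(4, 2)))*(-135) = (-47 + (-3 - 6*(4 + 2²)/(6 + 2)))*(-135) = (-47 + (-3 - 6*(4 + 4)/8))*(-135) = (-47 + (-3 - 3*8/4))*(-135) = (-47 + (-3 - 6*1))*(-135) = (-47 + (-3 - 6))*(-135) = (-47 - 9)*(-135) = -56*(-135) = 7560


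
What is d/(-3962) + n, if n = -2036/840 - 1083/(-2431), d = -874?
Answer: -253945157/144474330 ≈ -1.7577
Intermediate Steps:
n = -1009949/510510 (n = -2036*1/840 - 1083*(-1/2431) = -509/210 + 1083/2431 = -1009949/510510 ≈ -1.9783)
d/(-3962) + n = -874/(-3962) - 1009949/510510 = -874*(-1/3962) - 1009949/510510 = 437/1981 - 1009949/510510 = -253945157/144474330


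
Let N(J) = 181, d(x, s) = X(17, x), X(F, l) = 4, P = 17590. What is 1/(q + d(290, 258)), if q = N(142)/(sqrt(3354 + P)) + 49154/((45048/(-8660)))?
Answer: -6272606539691184/59246868622915355863 - 22956708564*sqrt(1309)/59246868622915355863 ≈ -0.00010589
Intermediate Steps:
d(x, s) = 4
q = -53209205/5631 + 181*sqrt(1309)/5236 (q = 181/(sqrt(3354 + 17590)) + 49154/((45048/(-8660))) = 181/(sqrt(20944)) + 49154/((45048*(-1/8660))) = 181/((4*sqrt(1309))) + 49154/(-11262/2165) = 181*(sqrt(1309)/5236) + 49154*(-2165/11262) = 181*sqrt(1309)/5236 - 53209205/5631 = -53209205/5631 + 181*sqrt(1309)/5236 ≈ -9448.1)
1/(q + d(290, 258)) = 1/((-53209205/5631 + 181*sqrt(1309)/5236) + 4) = 1/(-53186681/5631 + 181*sqrt(1309)/5236)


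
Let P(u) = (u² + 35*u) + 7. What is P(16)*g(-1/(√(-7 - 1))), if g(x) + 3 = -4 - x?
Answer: -5761 - 823*I*√2/4 ≈ -5761.0 - 290.97*I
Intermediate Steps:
g(x) = -7 - x (g(x) = -3 + (-4 - x) = -7 - x)
P(u) = 7 + u² + 35*u
P(16)*g(-1/(√(-7 - 1))) = (7 + 16² + 35*16)*(-7 - (-1)/(√(-7 - 1))) = (7 + 256 + 560)*(-7 - (-1)/(√(-8))) = 823*(-7 - (-1)/(2*I*√2)) = 823*(-7 - (-1)*(-I*√2/4)) = 823*(-7 - I*√2/4) = -5761 - 823*I*√2/4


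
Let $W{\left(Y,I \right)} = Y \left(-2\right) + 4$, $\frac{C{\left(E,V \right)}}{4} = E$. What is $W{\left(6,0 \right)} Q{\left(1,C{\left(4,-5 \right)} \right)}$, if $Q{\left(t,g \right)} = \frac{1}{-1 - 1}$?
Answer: $4$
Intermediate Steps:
$C{\left(E,V \right)} = 4 E$
$Q{\left(t,g \right)} = - \frac{1}{2}$ ($Q{\left(t,g \right)} = \frac{1}{-2} = - \frac{1}{2}$)
$W{\left(Y,I \right)} = 4 - 2 Y$ ($W{\left(Y,I \right)} = - 2 Y + 4 = 4 - 2 Y$)
$W{\left(6,0 \right)} Q{\left(1,C{\left(4,-5 \right)} \right)} = \left(4 - 12\right) \left(- \frac{1}{2}\right) = \left(-8\right) \left(- \frac{1}{2}\right) = 4$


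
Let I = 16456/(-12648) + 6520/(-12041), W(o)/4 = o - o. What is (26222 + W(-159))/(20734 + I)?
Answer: 29363736486/23216139421 ≈ 1.2648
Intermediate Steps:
W(o) = 0 (W(o) = 4*(o - o) = 4*0 = 0)
I = -2063321/1119813 (I = 16456*(-1/12648) + 6520*(-1/12041) = -121/93 - 6520/12041 = -2063321/1119813 ≈ -1.8426)
(26222 + W(-159))/(20734 + I) = (26222 + 0)/(20734 - 2063321/1119813) = 26222/(23216139421/1119813) = 26222*(1119813/23216139421) = 29363736486/23216139421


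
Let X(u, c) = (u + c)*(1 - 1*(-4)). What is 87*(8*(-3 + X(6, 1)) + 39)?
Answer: 25665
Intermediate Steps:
X(u, c) = 5*c + 5*u (X(u, c) = (c + u)*(1 + 4) = (c + u)*5 = 5*c + 5*u)
87*(8*(-3 + X(6, 1)) + 39) = 87*(8*(-3 + (5*1 + 5*6)) + 39) = 87*(8*(-3 + (5 + 30)) + 39) = 87*(8*(-3 + 35) + 39) = 87*(8*32 + 39) = 87*(256 + 39) = 87*295 = 25665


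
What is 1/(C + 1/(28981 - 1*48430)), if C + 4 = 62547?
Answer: 19449/1216398806 ≈ 1.5989e-5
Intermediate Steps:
C = 62543 (C = -4 + 62547 = 62543)
1/(C + 1/(28981 - 1*48430)) = 1/(62543 + 1/(28981 - 1*48430)) = 1/(62543 + 1/(28981 - 48430)) = 1/(62543 + 1/(-19449)) = 1/(62543 - 1/19449) = 1/(1216398806/19449) = 19449/1216398806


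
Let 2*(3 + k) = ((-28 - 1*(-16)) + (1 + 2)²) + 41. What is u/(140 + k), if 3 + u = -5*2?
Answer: -1/12 ≈ -0.083333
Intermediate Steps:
u = -13 (u = -3 - 5*2 = -3 - 10 = -13)
k = 16 (k = -3 + (((-28 - 1*(-16)) + (1 + 2)²) + 41)/2 = -3 + (((-28 + 16) + 3²) + 41)/2 = -3 + ((-12 + 9) + 41)/2 = -3 + (-3 + 41)/2 = -3 + (½)*38 = -3 + 19 = 16)
u/(140 + k) = -13/(140 + 16) = -13/156 = -13*1/156 = -1/12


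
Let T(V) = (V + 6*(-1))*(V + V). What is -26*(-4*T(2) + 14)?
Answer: -2028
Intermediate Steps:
T(V) = 2*V*(-6 + V) (T(V) = (V - 6)*(2*V) = (-6 + V)*(2*V) = 2*V*(-6 + V))
-26*(-4*T(2) + 14) = -26*(-8*2*(-6 + 2) + 14) = -26*(-8*2*(-4) + 14) = -26*(-4*(-16) + 14) = -26*(64 + 14) = -26*78 = -2028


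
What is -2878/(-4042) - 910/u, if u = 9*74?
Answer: -440368/672993 ≈ -0.65434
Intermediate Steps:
u = 666
-2878/(-4042) - 910/u = -2878/(-4042) - 910/666 = -2878*(-1/4042) - 910*1/666 = 1439/2021 - 455/333 = -440368/672993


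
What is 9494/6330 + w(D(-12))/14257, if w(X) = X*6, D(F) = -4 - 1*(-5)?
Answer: 67696969/45123405 ≈ 1.5003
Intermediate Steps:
D(F) = 1 (D(F) = -4 + 5 = 1)
w(X) = 6*X
9494/6330 + w(D(-12))/14257 = 9494/6330 + (6*1)/14257 = 9494*(1/6330) + 6*(1/14257) = 4747/3165 + 6/14257 = 67696969/45123405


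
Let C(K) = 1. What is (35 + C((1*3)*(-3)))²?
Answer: 1296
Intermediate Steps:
(35 + C((1*3)*(-3)))² = (35 + 1)² = 36² = 1296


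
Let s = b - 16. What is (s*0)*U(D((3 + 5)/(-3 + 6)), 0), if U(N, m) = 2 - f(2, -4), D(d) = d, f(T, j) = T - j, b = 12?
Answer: 0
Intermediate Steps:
s = -4 (s = 12 - 16 = -4)
U(N, m) = -4 (U(N, m) = 2 - (2 - 1*(-4)) = 2 - (2 + 4) = 2 - 1*6 = 2 - 6 = -4)
(s*0)*U(D((3 + 5)/(-3 + 6)), 0) = -4*0*(-4) = 0*(-4) = 0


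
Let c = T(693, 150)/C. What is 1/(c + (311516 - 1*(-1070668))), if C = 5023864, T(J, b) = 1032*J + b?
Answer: 2511932/3471952577151 ≈ 7.2349e-7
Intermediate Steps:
T(J, b) = b + 1032*J
c = 357663/2511932 (c = (150 + 1032*693)/5023864 = (150 + 715176)*(1/5023864) = 715326*(1/5023864) = 357663/2511932 ≈ 0.14239)
1/(c + (311516 - 1*(-1070668))) = 1/(357663/2511932 + (311516 - 1*(-1070668))) = 1/(357663/2511932 + (311516 + 1070668)) = 1/(357663/2511932 + 1382184) = 1/(3471952577151/2511932) = 2511932/3471952577151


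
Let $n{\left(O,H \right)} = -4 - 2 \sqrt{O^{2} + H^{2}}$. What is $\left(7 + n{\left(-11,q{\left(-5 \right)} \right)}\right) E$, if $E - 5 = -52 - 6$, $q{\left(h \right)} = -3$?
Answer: $-159 + 106 \sqrt{130} \approx 1049.6$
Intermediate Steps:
$n{\left(O,H \right)} = -4 - 2 \sqrt{H^{2} + O^{2}}$
$E = -53$ ($E = 5 - 58 = -53$)
$\left(7 + n{\left(-11,q{\left(-5 \right)} \right)}\right) E = \left(7 - \left(4 + 2 \sqrt{\left(-3\right)^{2} + \left(-11\right)^{2}}\right)\right) \left(-53\right) = \left(7 - \left(4 + 2 \sqrt{9 + 121}\right)\right) \left(-53\right) = \left(7 - \left(4 + 2 \sqrt{130}\right)\right) \left(-53\right) = \left(3 - 2 \sqrt{130}\right) \left(-53\right) = -159 + 106 \sqrt{130}$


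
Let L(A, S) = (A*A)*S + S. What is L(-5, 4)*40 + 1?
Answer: 4161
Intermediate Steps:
L(A, S) = S + S*A² (L(A, S) = A²*S + S = S*A² + S = S + S*A²)
L(-5, 4)*40 + 1 = (4*(1 + (-5)²))*40 + 1 = (4*(1 + 25))*40 + 1 = (4*26)*40 + 1 = 104*40 + 1 = 4160 + 1 = 4161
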